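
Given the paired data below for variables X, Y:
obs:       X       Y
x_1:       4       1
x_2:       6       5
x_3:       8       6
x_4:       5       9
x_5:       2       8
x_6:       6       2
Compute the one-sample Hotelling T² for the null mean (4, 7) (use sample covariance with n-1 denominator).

Step 1 — sample mean vector:
  mean(X) = (4 + 6 + 8 + 5 + 2 + 6) / 6 = 31/6 = 5.1667
  mean(Y) = (1 + 5 + 6 + 9 + 8 + 2) / 6 = 31/6 = 5.1667
  x̄ = (5.1667, 5.1667),  deviation x̄ - mu_0 = (5.1667, 5.1667) - (4, 7) = (1.1667, -1.8333).

Step 2 — sample covariance matrix, S[i,j] = (1/(n-1)) · Σ_k (x_{k,i} - mean_i) · (x_{k,j} - mean_j), divisor n-1 = 5:
  S[X,X] = ((-1.1667)·(-1.1667) + (0.8333)·(0.8333) + (2.8333)·(2.8333) + (-0.1667)·(-0.1667) + (-3.1667)·(-3.1667) + (0.8333)·(0.8333)) / 5 = 20.8333/5 = 4.1667
  S[X,Y] = ((-1.1667)·(-4.1667) + (0.8333)·(-0.1667) + (2.8333)·(0.8333) + (-0.1667)·(3.8333) + (-3.1667)·(2.8333) + (0.8333)·(-3.1667)) / 5 = -5.1667/5 = -1.0333
  S[Y,Y] = ((-4.1667)·(-4.1667) + (-0.1667)·(-0.1667) + (0.8333)·(0.8333) + (3.8333)·(3.8333) + (2.8333)·(2.8333) + (-3.1667)·(-3.1667)) / 5 = 50.8333/5 = 10.1667
  S = [[4.1667, -1.0333],
 [-1.0333, 10.1667]].

Step 3 — invert S. det(S) = 4.1667·10.1667 - (-1.0333)² = 41.2933.
  S^{-1} = (1/det) · [[d, -b], [-b, a]] = [[0.2462, 0.025],
 [0.025, 0.1009]].

Step 4 — quadratic form (x̄ - mu_0)^T · S^{-1} · (x̄ - mu_0):
  S^{-1} · (x̄ - mu_0) = (0.2414, -0.1558),
  (x̄ - mu_0)^T · [...] = (1.1667)·(0.2414) + (-1.8333)·(-0.1558) = 0.5672.

Step 5 — scale by n: T² = 6 · 0.5672 = 3.4033.

T² ≈ 3.4033


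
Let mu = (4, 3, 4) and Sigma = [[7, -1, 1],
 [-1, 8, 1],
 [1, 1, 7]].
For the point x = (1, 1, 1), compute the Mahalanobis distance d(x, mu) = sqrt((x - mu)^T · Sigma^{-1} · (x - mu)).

Step 1 — centre the observation: (x - mu) = (-3, -2, -3).

Step 2 — invert Sigma (cofactor / det for 3×3, or solve directly):
  Sigma^{-1} = [[0.1495, 0.0217, -0.0245],
 [0.0217, 0.1304, -0.0217],
 [-0.0245, -0.0217, 0.1495]].

Step 3 — form the quadratic (x - mu)^T · Sigma^{-1} · (x - mu):
  Sigma^{-1} · (x - mu) = (-0.4185, -0.2609, -0.3315).
  (x - mu)^T · [Sigma^{-1} · (x - mu)] = (-3)·(-0.4185) + (-2)·(-0.2609) + (-3)·(-0.3315) = 2.7717.

Step 4 — take square root: d = √(2.7717) ≈ 1.6649.

d(x, mu) = √(2.7717) ≈ 1.6649


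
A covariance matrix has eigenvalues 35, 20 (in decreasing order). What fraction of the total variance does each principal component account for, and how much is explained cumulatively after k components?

Step 1 — total variance = trace(Sigma) = Σ λ_i = 35 + 20 = 55.

Step 2 — fraction explained by component i = λ_i / Σ λ:
  PC1: 35/55 = 0.6364
  PC2: 20/55 = 0.3636

Step 3 — cumulative fraction after k components = (λ_1 + ... + λ_k) / Σ λ:
  k = 1: 35/55 = 0.6364
  k = 2: (35 + 20)/55 = 55/55 = 1

Summary (fraction, with percent):

explained: PC1 0.6364 (63.64%), PC2 0.3636 (36.36%);  cumulative: 0.6364, 1


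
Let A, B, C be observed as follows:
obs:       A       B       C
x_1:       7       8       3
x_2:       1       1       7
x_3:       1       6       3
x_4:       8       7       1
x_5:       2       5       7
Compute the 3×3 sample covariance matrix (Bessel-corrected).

Step 1 — column means:
  mean(A) = (7 + 1 + 1 + 8 + 2) / 5 = 19/5 = 3.8
  mean(B) = (8 + 1 + 6 + 7 + 5) / 5 = 27/5 = 5.4
  mean(C) = (3 + 7 + 3 + 1 + 7) / 5 = 21/5 = 4.2

Step 2 — sample covariance S[i,j] = (1/(n-1)) · Σ_k (x_{k,i} - mean_i) · (x_{k,j} - mean_j), with n-1 = 4.
  S[A,A] = ((3.2)·(3.2) + (-2.8)·(-2.8) + (-2.8)·(-2.8) + (4.2)·(4.2) + (-1.8)·(-1.8)) / 4 = 46.8/4 = 11.7
  S[A,B] = ((3.2)·(2.6) + (-2.8)·(-4.4) + (-2.8)·(0.6) + (4.2)·(1.6) + (-1.8)·(-0.4)) / 4 = 26.4/4 = 6.6
  S[A,C] = ((3.2)·(-1.2) + (-2.8)·(2.8) + (-2.8)·(-1.2) + (4.2)·(-3.2) + (-1.8)·(2.8)) / 4 = -26.8/4 = -6.7
  S[B,B] = ((2.6)·(2.6) + (-4.4)·(-4.4) + (0.6)·(0.6) + (1.6)·(1.6) + (-0.4)·(-0.4)) / 4 = 29.2/4 = 7.3
  S[B,C] = ((2.6)·(-1.2) + (-4.4)·(2.8) + (0.6)·(-1.2) + (1.6)·(-3.2) + (-0.4)·(2.8)) / 4 = -22.4/4 = -5.6
  S[C,C] = ((-1.2)·(-1.2) + (2.8)·(2.8) + (-1.2)·(-1.2) + (-3.2)·(-3.2) + (2.8)·(2.8)) / 4 = 28.8/4 = 7.2

S is symmetric (S[j,i] = S[i,j]). Assembling:

S = [[11.7, 6.6, -6.7],
 [6.6, 7.3, -5.6],
 [-6.7, -5.6, 7.2]]


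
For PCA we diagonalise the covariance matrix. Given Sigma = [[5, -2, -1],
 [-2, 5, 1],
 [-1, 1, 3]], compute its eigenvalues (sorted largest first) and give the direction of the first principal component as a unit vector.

Step 1 — characteristic polynomial p(λ) = det(λI - Sigma) = λ³ - tr·λ² + c_1·λ - det, where tr = trace, c_1 = sum of the principal 2×2 minors, det = det(Sigma):
  tr = 5 + 5 + 3 = 13,
  c_1 = (5·5 - (-2)²) + (5·3 - (-1)²) + (5·3 - (1)²) = 21 + 14 + 14 = 49,
  det = 5·(5·3 - (1)²) - (-2)·((-2)·3 - (1)·(-1)) + (-1)·((-2)·(1) - 5·(-1)) = 5·(14) - (-2)·(-5) + (-1)·(3) = 57.
  So p(λ) = λ³ - 13λ² + 49λ - 57.
Step 2 — look for an integer root (rational root theorem: any rational root is an integer divisor of 57). Testing λ = 3:
  p(3) = 27 - 117 + 147 - 57 = 0  ✓
  Dividing out (λ - 3): p(λ) = (λ - 3)(λ² - 10λ + 19).
Step 3 — remaining eigenvalues from the quadratic λ² - 10λ + 19 = 0:
  Δ = 10² - 4·19 = 100 - 76 = 24,  λ = (10 ± √24)/2 = (10 ± 4.899)/2 ≈ 7.4495 or 2.5505.
  Sorted: λ_1 = 7.4495,  λ_2 = 3,  λ_3 = 2.5505  (check: sum = 13 = tr ✓).

Step 4 — unit eigenvector for λ_1 ≈ 7.4495: v spans the null space of (Sigma - λ_1 I), whose rows are
  r_1 = (-2.4495, -2, -1),  r_2 = (-2, -2.4495, 1),  r_3 = (-1, 1, -4.4495).
  v is orthogonal to every row, so take v ∝ r_1 × r_2 = ((-2)·(1) - (-1)·(-2.4495), (-1)·(-2) - (-2.4495)·(1), (-2.4495)·(-2.4495) - (-2)·(-2)) ≈ (-4.4495, 4.4495, 2).
  Rescale (multiply by -1 so the first nonzero entry is positive): u = (4.4495, -4.4495, -2).
  ||u|| = √((4.4495)² + (-4.4495)² + (-2)²) = √(43.5959) ≈ 6.6027,  v_1 = u/||u|| ≈ (0.6739, -0.6739, -0.3029) (||v_1|| = 1).

λ_1 = 7.4495,  λ_2 = 3,  λ_3 = 2.5505;  v_1 ≈ (0.6739, -0.6739, -0.3029)


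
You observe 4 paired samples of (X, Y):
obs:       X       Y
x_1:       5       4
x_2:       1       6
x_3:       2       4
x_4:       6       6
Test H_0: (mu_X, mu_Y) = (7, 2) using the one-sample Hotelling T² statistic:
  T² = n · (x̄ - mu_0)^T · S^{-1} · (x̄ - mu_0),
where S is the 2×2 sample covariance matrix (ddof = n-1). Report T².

Step 1 — sample mean vector:
  mean(X) = (5 + 1 + 2 + 6) / 4 = 14/4 = 3.5
  mean(Y) = (4 + 6 + 4 + 6) / 4 = 20/4 = 5
  x̄ = (3.5, 5),  deviation x̄ - mu_0 = (3.5, 5) - (7, 2) = (-3.5, 3).

Step 2 — sample covariance matrix, S[i,j] = (1/(n-1)) · Σ_k (x_{k,i} - mean_i) · (x_{k,j} - mean_j), divisor n-1 = 3:
  S[X,X] = ((1.5)·(1.5) + (-2.5)·(-2.5) + (-1.5)·(-1.5) + (2.5)·(2.5)) / 3 = 17/3 = 5.6667
  S[X,Y] = ((1.5)·(-1) + (-2.5)·(1) + (-1.5)·(-1) + (2.5)·(1)) / 3 = 0/3 = 0
  S[Y,Y] = ((-1)·(-1) + (1)·(1) + (-1)·(-1) + (1)·(1)) / 3 = 4/3 = 1.3333
  S = [[5.6667, 0],
 [0, 1.3333]].

Step 3 — invert S. det(S) = 5.6667·1.3333 - (0)² = 7.5556.
  S^{-1} = (1/det) · [[d, -b], [-b, a]] = [[0.1765, 0],
 [0, 0.75]].

Step 4 — quadratic form (x̄ - mu_0)^T · S^{-1} · (x̄ - mu_0):
  S^{-1} · (x̄ - mu_0) = (-0.6176, 2.25),
  (x̄ - mu_0)^T · [...] = (-3.5)·(-0.6176) + (3)·(2.25) = 8.9118.

Step 5 — scale by n: T² = 4 · 8.9118 = 35.6471.

T² ≈ 35.6471


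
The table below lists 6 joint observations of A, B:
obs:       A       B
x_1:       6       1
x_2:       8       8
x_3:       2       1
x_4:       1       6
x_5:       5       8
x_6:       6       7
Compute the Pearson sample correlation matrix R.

Step 1 — column means:
  mean(A) = (6 + 8 + 2 + 1 + 5 + 6) / 6 = 28/6 = 4.6667
  mean(B) = (1 + 8 + 1 + 6 + 8 + 7) / 6 = 31/6 = 5.1667

Step 2 — sample variances and covariances s[i,j] = (1/(n-1)) · Σ_k (x_{k,i} - mean_i) · (x_{k,j} - mean_j), with n-1 = 5:
  s[A,A] = ((1.3333)·(1.3333) + (3.3333)·(3.3333) + (-2.6667)·(-2.6667) + (-3.6667)·(-3.6667) + (0.3333)·(0.3333) + (1.3333)·(1.3333)) / 5 = 35.3333/5 = 7.0667
  s[A,B] = ((1.3333)·(-4.1667) + (3.3333)·(2.8333) + (-2.6667)·(-4.1667) + (-3.6667)·(0.8333) + (0.3333)·(2.8333) + (1.3333)·(1.8333)) / 5 = 15.3333/5 = 3.0667
  s[B,B] = ((-4.1667)·(-4.1667) + (2.8333)·(2.8333) + (-4.1667)·(-4.1667) + (0.8333)·(0.8333) + (2.8333)·(2.8333) + (1.8333)·(1.8333)) / 5 = 54.8333/5 = 10.9667
  Sample standard deviations s_i = √(s[i,i]):
  s(A) = √(7.0667) = 2.6583
  s(B) = √(10.9667) = 3.3116

Step 3 — r_{ij} = s_{ij} / (s_i · s_j):
  r[A,A] = 1 (diagonal).
  r[A,B] = 3.0667 / (2.6583 · 3.3116) = 3.0667 / 8.8033 = 0.3484
  r[B,B] = 1 (diagonal).

R is symmetric with unit diagonal. Assembling:

R = [[1, 0.3484],
 [0.3484, 1]]


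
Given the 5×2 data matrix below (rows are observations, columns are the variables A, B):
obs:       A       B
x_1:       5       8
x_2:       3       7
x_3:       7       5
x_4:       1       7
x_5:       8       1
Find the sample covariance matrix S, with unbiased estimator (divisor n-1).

Step 1 — column means:
  mean(A) = (5 + 3 + 7 + 1 + 8) / 5 = 24/5 = 4.8
  mean(B) = (8 + 7 + 5 + 7 + 1) / 5 = 28/5 = 5.6

Step 2 — sample covariance S[i,j] = (1/(n-1)) · Σ_k (x_{k,i} - mean_i) · (x_{k,j} - mean_j), with n-1 = 4.
  S[A,A] = ((0.2)·(0.2) + (-1.8)·(-1.8) + (2.2)·(2.2) + (-3.8)·(-3.8) + (3.2)·(3.2)) / 4 = 32.8/4 = 8.2
  S[A,B] = ((0.2)·(2.4) + (-1.8)·(1.4) + (2.2)·(-0.6) + (-3.8)·(1.4) + (3.2)·(-4.6)) / 4 = -23.4/4 = -5.85
  S[B,B] = ((2.4)·(2.4) + (1.4)·(1.4) + (-0.6)·(-0.6) + (1.4)·(1.4) + (-4.6)·(-4.6)) / 4 = 31.2/4 = 7.8

S is symmetric (S[j,i] = S[i,j]). Assembling:

S = [[8.2, -5.85],
 [-5.85, 7.8]]


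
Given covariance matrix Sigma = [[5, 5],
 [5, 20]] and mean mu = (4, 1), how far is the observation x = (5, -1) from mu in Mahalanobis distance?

Step 1 — centre the observation: (x - mu) = (1, -2).

Step 2 — invert Sigma. det(Sigma) = 5·20 - (5)² = 75.
  Sigma^{-1} = (1/det) · [[d, -b], [-b, a]] = [[0.2667, -0.0667],
 [-0.0667, 0.0667]].

Step 3 — form the quadratic (x - mu)^T · Sigma^{-1} · (x - mu):
  Sigma^{-1} · (x - mu) = (0.4, -0.2).
  (x - mu)^T · [Sigma^{-1} · (x - mu)] = (1)·(0.4) + (-2)·(-0.2) = 0.8.

Step 4 — take square root: d = √(0.8) ≈ 0.8944.

d(x, mu) = √(0.8) ≈ 0.8944


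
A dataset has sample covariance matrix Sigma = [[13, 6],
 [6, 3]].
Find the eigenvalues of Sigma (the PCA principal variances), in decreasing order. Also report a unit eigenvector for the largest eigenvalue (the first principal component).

Step 1 — characteristic polynomial of 2×2 Sigma:
  det(Sigma - λI) = λ² - trace · λ + det = 0.
  trace = 13 + 3 = 16, det = 13·3 - (6)² = 3.
Step 2 — discriminant:
  Δ = trace² - 4·det = 256 - 12 = 244.
Step 3 — eigenvalues:
  λ = (trace ± √Δ)/2 = (16 ± 15.6205)/2,
  λ_1 = 15.8102,  λ_2 = 0.1898.

Step 4 — unit eigenvector for λ_1: solve (Sigma - λ_1 I)v = 0. First row:
  (13 - 15.8102)·v_x + (6)·v_y = 0, i.e. (-2.8102)·v_x + (6)·v_y = 0,
  so v ∝ (b, λ_1 - a) = (6, 2.8102) = u.
  ||u|| = √((6)² + (2.8102)²) = √(43.8975) ≈ 6.6255,
  v_1 = u/||u|| ≈ (0.9056, 0.4242) (||v_1|| = 1).

λ_1 = 15.8102,  λ_2 = 0.1898;  v_1 ≈ (0.9056, 0.4242)


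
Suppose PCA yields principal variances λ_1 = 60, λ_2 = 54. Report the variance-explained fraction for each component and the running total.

Step 1 — total variance = trace(Sigma) = Σ λ_i = 60 + 54 = 114.

Step 2 — fraction explained by component i = λ_i / Σ λ:
  PC1: 60/114 = 0.5263
  PC2: 54/114 = 0.4737

Step 3 — cumulative fraction after k components = (λ_1 + ... + λ_k) / Σ λ:
  k = 1: 60/114 = 0.5263
  k = 2: (60 + 54)/114 = 114/114 = 1

Summary (fraction, with percent):

explained: PC1 0.5263 (52.63%), PC2 0.4737 (47.37%);  cumulative: 0.5263, 1


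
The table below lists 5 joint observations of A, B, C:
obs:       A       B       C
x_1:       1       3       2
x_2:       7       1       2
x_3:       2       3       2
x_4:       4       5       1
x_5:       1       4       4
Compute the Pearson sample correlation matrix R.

Step 1 — column means:
  mean(A) = (1 + 7 + 2 + 4 + 1) / 5 = 15/5 = 3
  mean(B) = (3 + 1 + 3 + 5 + 4) / 5 = 16/5 = 3.2
  mean(C) = (2 + 2 + 2 + 1 + 4) / 5 = 11/5 = 2.2

Step 2 — sample variances and covariances s[i,j] = (1/(n-1)) · Σ_k (x_{k,i} - mean_i) · (x_{k,j} - mean_j), with n-1 = 4:
  s[A,A] = ((-2)·(-2) + (4)·(4) + (-1)·(-1) + (1)·(1) + (-2)·(-2)) / 4 = 26/4 = 6.5
  s[A,B] = ((-2)·(-0.2) + (4)·(-2.2) + (-1)·(-0.2) + (1)·(1.8) + (-2)·(0.8)) / 4 = -8/4 = -2
  s[A,C] = ((-2)·(-0.2) + (4)·(-0.2) + (-1)·(-0.2) + (1)·(-1.2) + (-2)·(1.8)) / 4 = -5/4 = -1.25
  s[B,B] = ((-0.2)·(-0.2) + (-2.2)·(-2.2) + (-0.2)·(-0.2) + (1.8)·(1.8) + (0.8)·(0.8)) / 4 = 8.8/4 = 2.2
  s[B,C] = ((-0.2)·(-0.2) + (-2.2)·(-0.2) + (-0.2)·(-0.2) + (1.8)·(-1.2) + (0.8)·(1.8)) / 4 = -0.2/4 = -0.05
  s[C,C] = ((-0.2)·(-0.2) + (-0.2)·(-0.2) + (-0.2)·(-0.2) + (-1.2)·(-1.2) + (1.8)·(1.8)) / 4 = 4.8/4 = 1.2
  Sample standard deviations s_i = √(s[i,i]):
  s(A) = √(6.5) = 2.5495
  s(B) = √(2.2) = 1.4832
  s(C) = √(1.2) = 1.0954

Step 3 — r_{ij} = s_{ij} / (s_i · s_j):
  r[A,A] = 1 (diagonal).
  r[A,B] = -2 / (2.5495 · 1.4832) = -2 / 3.7815 = -0.5289
  r[A,C] = -1.25 / (2.5495 · 1.0954) = -1.25 / 2.7928 = -0.4476
  r[B,B] = 1 (diagonal).
  r[B,C] = -0.05 / (1.4832 · 1.0954) = -0.05 / 1.6248 = -0.0308
  r[C,C] = 1 (diagonal).

R is symmetric with unit diagonal. Assembling:

R = [[1, -0.5289, -0.4476],
 [-0.5289, 1, -0.0308],
 [-0.4476, -0.0308, 1]]


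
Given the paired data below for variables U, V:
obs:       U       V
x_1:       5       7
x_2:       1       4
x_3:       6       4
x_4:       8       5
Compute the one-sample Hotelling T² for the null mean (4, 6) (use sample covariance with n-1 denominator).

Step 1 — sample mean vector:
  mean(U) = (5 + 1 + 6 + 8) / 4 = 20/4 = 5
  mean(V) = (7 + 4 + 4 + 5) / 4 = 20/4 = 5
  x̄ = (5, 5),  deviation x̄ - mu_0 = (5, 5) - (4, 6) = (1, -1).

Step 2 — sample covariance matrix, S[i,j] = (1/(n-1)) · Σ_k (x_{k,i} - mean_i) · (x_{k,j} - mean_j), divisor n-1 = 3:
  S[U,U] = ((0)·(0) + (-4)·(-4) + (1)·(1) + (3)·(3)) / 3 = 26/3 = 8.6667
  S[U,V] = ((0)·(2) + (-4)·(-1) + (1)·(-1) + (3)·(0)) / 3 = 3/3 = 1
  S[V,V] = ((2)·(2) + (-1)·(-1) + (-1)·(-1) + (0)·(0)) / 3 = 6/3 = 2
  S = [[8.6667, 1],
 [1, 2]].

Step 3 — invert S. det(S) = 8.6667·2 - (1)² = 16.3333.
  S^{-1} = (1/det) · [[d, -b], [-b, a]] = [[0.1224, -0.0612],
 [-0.0612, 0.5306]].

Step 4 — quadratic form (x̄ - mu_0)^T · S^{-1} · (x̄ - mu_0):
  S^{-1} · (x̄ - mu_0) = (0.1837, -0.5918),
  (x̄ - mu_0)^T · [...] = (1)·(0.1837) + (-1)·(-0.5918) = 0.7755.

Step 5 — scale by n: T² = 4 · 0.7755 = 3.102.

T² ≈ 3.102


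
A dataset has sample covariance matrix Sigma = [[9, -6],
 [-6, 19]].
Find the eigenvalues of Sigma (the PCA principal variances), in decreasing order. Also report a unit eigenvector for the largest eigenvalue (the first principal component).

Step 1 — characteristic polynomial of 2×2 Sigma:
  det(Sigma - λI) = λ² - trace · λ + det = 0.
  trace = 9 + 19 = 28, det = 9·19 - (-6)² = 135.
Step 2 — discriminant:
  Δ = trace² - 4·det = 784 - 540 = 244.
Step 3 — eigenvalues:
  λ = (trace ± √Δ)/2 = (28 ± 15.6205)/2,
  λ_1 = 21.8102,  λ_2 = 6.1898.

Step 4 — unit eigenvector for λ_1: solve (Sigma - λ_1 I)v = 0. First row:
  (9 - 21.8102)·v_x + (-6)·v_y = 0, i.e. (-12.8102)·v_x + (-6)·v_y = 0,
  so v ∝ (b, λ_1 - a) = (-6, 12.8102); multiply by -1 so the first entry is positive: u = (6, -12.8102).
  ||u|| = √((6)² + (-12.8102)²) = √(200.1025) ≈ 14.1458,
  v_1 = u/||u|| ≈ (0.4242, -0.9056) (||v_1|| = 1).

λ_1 = 21.8102,  λ_2 = 6.1898;  v_1 ≈ (0.4242, -0.9056)


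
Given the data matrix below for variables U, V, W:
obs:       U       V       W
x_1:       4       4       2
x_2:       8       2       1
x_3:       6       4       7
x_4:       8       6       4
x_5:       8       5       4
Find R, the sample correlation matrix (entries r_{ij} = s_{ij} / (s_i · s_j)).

Step 1 — column means:
  mean(U) = (4 + 8 + 6 + 8 + 8) / 5 = 34/5 = 6.8
  mean(V) = (4 + 2 + 4 + 6 + 5) / 5 = 21/5 = 4.2
  mean(W) = (2 + 1 + 7 + 4 + 4) / 5 = 18/5 = 3.6

Step 2 — sample variances and covariances s[i,j] = (1/(n-1)) · Σ_k (x_{k,i} - mean_i) · (x_{k,j} - mean_j), with n-1 = 4:
  s[U,U] = ((-2.8)·(-2.8) + (1.2)·(1.2) + (-0.8)·(-0.8) + (1.2)·(1.2) + (1.2)·(1.2)) / 4 = 12.8/4 = 3.2
  s[U,V] = ((-2.8)·(-0.2) + (1.2)·(-2.2) + (-0.8)·(-0.2) + (1.2)·(1.8) + (1.2)·(0.8)) / 4 = 1.2/4 = 0.3
  s[U,W] = ((-2.8)·(-1.6) + (1.2)·(-2.6) + (-0.8)·(3.4) + (1.2)·(0.4) + (1.2)·(0.4)) / 4 = -0.4/4 = -0.1
  s[V,V] = ((-0.2)·(-0.2) + (-2.2)·(-2.2) + (-0.2)·(-0.2) + (1.8)·(1.8) + (0.8)·(0.8)) / 4 = 8.8/4 = 2.2
  s[V,W] = ((-0.2)·(-1.6) + (-2.2)·(-2.6) + (-0.2)·(3.4) + (1.8)·(0.4) + (0.8)·(0.4)) / 4 = 6.4/4 = 1.6
  s[W,W] = ((-1.6)·(-1.6) + (-2.6)·(-2.6) + (3.4)·(3.4) + (0.4)·(0.4) + (0.4)·(0.4)) / 4 = 21.2/4 = 5.3
  Sample standard deviations s_i = √(s[i,i]):
  s(U) = √(3.2) = 1.7889
  s(V) = √(2.2) = 1.4832
  s(W) = √(5.3) = 2.3022

Step 3 — r_{ij} = s_{ij} / (s_i · s_j):
  r[U,U] = 1 (diagonal).
  r[U,V] = 0.3 / (1.7889 · 1.4832) = 0.3 / 2.6533 = 0.1131
  r[U,W] = -0.1 / (1.7889 · 2.3022) = -0.1 / 4.1183 = -0.0243
  r[V,V] = 1 (diagonal).
  r[V,W] = 1.6 / (1.4832 · 2.3022) = 1.6 / 3.4147 = 0.4686
  r[W,W] = 1 (diagonal).

R is symmetric with unit diagonal. Assembling:

R = [[1, 0.1131, -0.0243],
 [0.1131, 1, 0.4686],
 [-0.0243, 0.4686, 1]]


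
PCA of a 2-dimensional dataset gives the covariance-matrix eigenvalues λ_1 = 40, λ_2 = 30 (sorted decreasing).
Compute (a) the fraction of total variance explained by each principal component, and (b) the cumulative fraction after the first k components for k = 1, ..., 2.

Step 1 — total variance = trace(Sigma) = Σ λ_i = 40 + 30 = 70.

Step 2 — fraction explained by component i = λ_i / Σ λ:
  PC1: 40/70 = 0.5714
  PC2: 30/70 = 0.4286

Step 3 — cumulative fraction after k components = (λ_1 + ... + λ_k) / Σ λ:
  k = 1: 40/70 = 0.5714
  k = 2: (40 + 30)/70 = 70/70 = 1

Summary (fraction, with percent):

explained: PC1 0.5714 (57.14%), PC2 0.4286 (42.86%);  cumulative: 0.5714, 1


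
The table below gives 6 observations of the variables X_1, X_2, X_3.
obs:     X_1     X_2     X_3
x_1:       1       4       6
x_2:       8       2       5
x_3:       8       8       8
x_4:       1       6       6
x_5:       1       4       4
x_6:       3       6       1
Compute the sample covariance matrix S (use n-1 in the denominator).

Step 1 — column means:
  mean(X_1) = (1 + 8 + 8 + 1 + 1 + 3) / 6 = 22/6 = 3.6667
  mean(X_2) = (4 + 2 + 8 + 6 + 4 + 6) / 6 = 30/6 = 5
  mean(X_3) = (6 + 5 + 8 + 6 + 4 + 1) / 6 = 30/6 = 5

Step 2 — sample covariance S[i,j] = (1/(n-1)) · Σ_k (x_{k,i} - mean_i) · (x_{k,j} - mean_j), with n-1 = 5.
  S[X_1,X_1] = ((-2.6667)·(-2.6667) + (4.3333)·(4.3333) + (4.3333)·(4.3333) + (-2.6667)·(-2.6667) + (-2.6667)·(-2.6667) + (-0.6667)·(-0.6667)) / 5 = 59.3333/5 = 11.8667
  S[X_1,X_2] = ((-2.6667)·(-1) + (4.3333)·(-3) + (4.3333)·(3) + (-2.6667)·(1) + (-2.6667)·(-1) + (-0.6667)·(1)) / 5 = 2/5 = 0.4
  S[X_1,X_3] = ((-2.6667)·(1) + (4.3333)·(0) + (4.3333)·(3) + (-2.6667)·(1) + (-2.6667)·(-1) + (-0.6667)·(-4)) / 5 = 13/5 = 2.6
  S[X_2,X_2] = ((-1)·(-1) + (-3)·(-3) + (3)·(3) + (1)·(1) + (-1)·(-1) + (1)·(1)) / 5 = 22/5 = 4.4
  S[X_2,X_3] = ((-1)·(1) + (-3)·(0) + (3)·(3) + (1)·(1) + (-1)·(-1) + (1)·(-4)) / 5 = 6/5 = 1.2
  S[X_3,X_3] = ((1)·(1) + (0)·(0) + (3)·(3) + (1)·(1) + (-1)·(-1) + (-4)·(-4)) / 5 = 28/5 = 5.6

S is symmetric (S[j,i] = S[i,j]). Assembling:

S = [[11.8667, 0.4, 2.6],
 [0.4, 4.4, 1.2],
 [2.6, 1.2, 5.6]]


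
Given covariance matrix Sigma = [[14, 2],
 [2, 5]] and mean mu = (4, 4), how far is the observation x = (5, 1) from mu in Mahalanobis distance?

Step 1 — centre the observation: (x - mu) = (1, -3).

Step 2 — invert Sigma. det(Sigma) = 14·5 - (2)² = 66.
  Sigma^{-1} = (1/det) · [[d, -b], [-b, a]] = [[0.0758, -0.0303],
 [-0.0303, 0.2121]].

Step 3 — form the quadratic (x - mu)^T · Sigma^{-1} · (x - mu):
  Sigma^{-1} · (x - mu) = (0.1667, -0.6667).
  (x - mu)^T · [Sigma^{-1} · (x - mu)] = (1)·(0.1667) + (-3)·(-0.6667) = 2.1667.

Step 4 — take square root: d = √(2.1667) ≈ 1.472.

d(x, mu) = √(2.1667) ≈ 1.472


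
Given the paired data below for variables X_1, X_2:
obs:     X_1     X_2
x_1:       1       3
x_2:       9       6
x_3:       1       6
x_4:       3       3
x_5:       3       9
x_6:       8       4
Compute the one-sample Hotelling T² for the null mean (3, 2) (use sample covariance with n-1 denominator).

Step 1 — sample mean vector:
  mean(X_1) = (1 + 9 + 1 + 3 + 3 + 8) / 6 = 25/6 = 4.1667
  mean(X_2) = (3 + 6 + 6 + 3 + 9 + 4) / 6 = 31/6 = 5.1667
  x̄ = (4.1667, 5.1667),  deviation x̄ - mu_0 = (4.1667, 5.1667) - (3, 2) = (1.1667, 3.1667).

Step 2 — sample covariance matrix, S[i,j] = (1/(n-1)) · Σ_k (x_{k,i} - mean_i) · (x_{k,j} - mean_j), divisor n-1 = 5:
  S[X_1,X_1] = ((-3.1667)·(-3.1667) + (4.8333)·(4.8333) + (-3.1667)·(-3.1667) + (-1.1667)·(-1.1667) + (-1.1667)·(-1.1667) + (3.8333)·(3.8333)) / 5 = 60.8333/5 = 12.1667
  S[X_1,X_2] = ((-3.1667)·(-2.1667) + (4.8333)·(0.8333) + (-3.1667)·(0.8333) + (-1.1667)·(-2.1667) + (-1.1667)·(3.8333) + (3.8333)·(-1.1667)) / 5 = 1.8333/5 = 0.3667
  S[X_2,X_2] = ((-2.1667)·(-2.1667) + (0.8333)·(0.8333) + (0.8333)·(0.8333) + (-2.1667)·(-2.1667) + (3.8333)·(3.8333) + (-1.1667)·(-1.1667)) / 5 = 26.8333/5 = 5.3667
  S = [[12.1667, 0.3667],
 [0.3667, 5.3667]].

Step 3 — invert S. det(S) = 12.1667·5.3667 - (0.3667)² = 65.16.
  S^{-1} = (1/det) · [[d, -b], [-b, a]] = [[0.0824, -0.0056],
 [-0.0056, 0.1867]].

Step 4 — quadratic form (x̄ - mu_0)^T · S^{-1} · (x̄ - mu_0):
  S^{-1} · (x̄ - mu_0) = (0.0783, 0.5847),
  (x̄ - mu_0)^T · [...] = (1.1667)·(0.0783) + (3.1667)·(0.5847) = 1.9429.

Step 5 — scale by n: T² = 6 · 1.9429 = 11.6575.

T² ≈ 11.6575


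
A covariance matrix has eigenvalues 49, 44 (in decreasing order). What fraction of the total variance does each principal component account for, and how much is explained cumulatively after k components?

Step 1 — total variance = trace(Sigma) = Σ λ_i = 49 + 44 = 93.

Step 2 — fraction explained by component i = λ_i / Σ λ:
  PC1: 49/93 = 0.5269
  PC2: 44/93 = 0.4731

Step 3 — cumulative fraction after k components = (λ_1 + ... + λ_k) / Σ λ:
  k = 1: 49/93 = 0.5269
  k = 2: (49 + 44)/93 = 93/93 = 1

Summary (fraction, with percent):

explained: PC1 0.5269 (52.69%), PC2 0.4731 (47.31%);  cumulative: 0.5269, 1


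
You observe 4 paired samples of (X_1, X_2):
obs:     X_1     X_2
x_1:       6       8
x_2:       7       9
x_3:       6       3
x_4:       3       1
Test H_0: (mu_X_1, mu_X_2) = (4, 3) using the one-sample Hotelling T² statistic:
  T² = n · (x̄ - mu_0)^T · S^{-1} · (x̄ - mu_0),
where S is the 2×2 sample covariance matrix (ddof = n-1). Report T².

Step 1 — sample mean vector:
  mean(X_1) = (6 + 7 + 6 + 3) / 4 = 22/4 = 5.5
  mean(X_2) = (8 + 9 + 3 + 1) / 4 = 21/4 = 5.25
  x̄ = (5.5, 5.25),  deviation x̄ - mu_0 = (5.5, 5.25) - (4, 3) = (1.5, 2.25).

Step 2 — sample covariance matrix, S[i,j] = (1/(n-1)) · Σ_k (x_{k,i} - mean_i) · (x_{k,j} - mean_j), divisor n-1 = 3:
  S[X_1,X_1] = ((0.5)·(0.5) + (1.5)·(1.5) + (0.5)·(0.5) + (-2.5)·(-2.5)) / 3 = 9/3 = 3
  S[X_1,X_2] = ((0.5)·(2.75) + (1.5)·(3.75) + (0.5)·(-2.25) + (-2.5)·(-4.25)) / 3 = 16.5/3 = 5.5
  S[X_2,X_2] = ((2.75)·(2.75) + (3.75)·(3.75) + (-2.25)·(-2.25) + (-4.25)·(-4.25)) / 3 = 44.75/3 = 14.9167
  S = [[3, 5.5],
 [5.5, 14.9167]].

Step 3 — invert S. det(S) = 3·14.9167 - (5.5)² = 14.5.
  S^{-1} = (1/det) · [[d, -b], [-b, a]] = [[1.0287, -0.3793],
 [-0.3793, 0.2069]].

Step 4 — quadratic form (x̄ - mu_0)^T · S^{-1} · (x̄ - mu_0):
  S^{-1} · (x̄ - mu_0) = (0.6897, -0.1034),
  (x̄ - mu_0)^T · [...] = (1.5)·(0.6897) + (2.25)·(-0.1034) = 0.8017.

Step 5 — scale by n: T² = 4 · 0.8017 = 3.2069.

T² ≈ 3.2069


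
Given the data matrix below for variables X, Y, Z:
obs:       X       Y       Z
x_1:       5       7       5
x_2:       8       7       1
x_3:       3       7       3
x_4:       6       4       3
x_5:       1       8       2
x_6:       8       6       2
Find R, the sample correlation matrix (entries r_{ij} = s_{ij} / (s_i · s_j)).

Step 1 — column means:
  mean(X) = (5 + 8 + 3 + 6 + 1 + 8) / 6 = 31/6 = 5.1667
  mean(Y) = (7 + 7 + 7 + 4 + 8 + 6) / 6 = 39/6 = 6.5
  mean(Z) = (5 + 1 + 3 + 3 + 2 + 2) / 6 = 16/6 = 2.6667

Step 2 — sample variances and covariances s[i,j] = (1/(n-1)) · Σ_k (x_{k,i} - mean_i) · (x_{k,j} - mean_j), with n-1 = 5:
  s[X,X] = ((-0.1667)·(-0.1667) + (2.8333)·(2.8333) + (-2.1667)·(-2.1667) + (0.8333)·(0.8333) + (-4.1667)·(-4.1667) + (2.8333)·(2.8333)) / 5 = 38.8333/5 = 7.7667
  s[X,Y] = ((-0.1667)·(0.5) + (2.8333)·(0.5) + (-2.1667)·(0.5) + (0.8333)·(-2.5) + (-4.1667)·(1.5) + (2.8333)·(-0.5)) / 5 = -9.5/5 = -1.9
  s[X,Z] = ((-0.1667)·(2.3333) + (2.8333)·(-1.6667) + (-2.1667)·(0.3333) + (0.8333)·(0.3333) + (-4.1667)·(-0.6667) + (2.8333)·(-0.6667)) / 5 = -4.6667/5 = -0.9333
  s[Y,Y] = ((0.5)·(0.5) + (0.5)·(0.5) + (0.5)·(0.5) + (-2.5)·(-2.5) + (1.5)·(1.5) + (-0.5)·(-0.5)) / 5 = 9.5/5 = 1.9
  s[Y,Z] = ((0.5)·(2.3333) + (0.5)·(-1.6667) + (0.5)·(0.3333) + (-2.5)·(0.3333) + (1.5)·(-0.6667) + (-0.5)·(-0.6667)) / 5 = -1/5 = -0.2
  s[Z,Z] = ((2.3333)·(2.3333) + (-1.6667)·(-1.6667) + (0.3333)·(0.3333) + (0.3333)·(0.3333) + (-0.6667)·(-0.6667) + (-0.6667)·(-0.6667)) / 5 = 9.3333/5 = 1.8667
  Sample standard deviations s_i = √(s[i,i]):
  s(X) = √(7.7667) = 2.7869
  s(Y) = √(1.9) = 1.3784
  s(Z) = √(1.8667) = 1.3663

Step 3 — r_{ij} = s_{ij} / (s_i · s_j):
  r[X,X] = 1 (diagonal).
  r[X,Y] = -1.9 / (2.7869 · 1.3784) = -1.9 / 3.8414 = -0.4946
  r[X,Z] = -0.9333 / (2.7869 · 1.3663) = -0.9333 / 3.8076 = -0.2451
  r[Y,Y] = 1 (diagonal).
  r[Y,Z] = -0.2 / (1.3784 · 1.3663) = -0.2 / 1.8833 = -0.1062
  r[Z,Z] = 1 (diagonal).

R is symmetric with unit diagonal. Assembling:

R = [[1, -0.4946, -0.2451],
 [-0.4946, 1, -0.1062],
 [-0.2451, -0.1062, 1]]


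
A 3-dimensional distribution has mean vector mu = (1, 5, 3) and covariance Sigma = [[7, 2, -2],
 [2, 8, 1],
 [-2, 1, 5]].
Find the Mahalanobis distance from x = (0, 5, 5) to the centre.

Step 1 — centre the observation: (x - mu) = (-1, 0, 2).

Step 2 — invert Sigma (cofactor / det for 3×3, or solve directly):
  Sigma^{-1} = [[0.1831, -0.0563, 0.0845],
 [-0.0563, 0.1455, -0.0516],
 [0.0845, -0.0516, 0.2441]].

Step 3 — form the quadratic (x - mu)^T · Sigma^{-1} · (x - mu):
  Sigma^{-1} · (x - mu) = (-0.0141, -0.0469, 0.4038).
  (x - mu)^T · [Sigma^{-1} · (x - mu)] = (-1)·(-0.0141) + (0)·(-0.0469) + (2)·(0.4038) = 0.8216.

Step 4 — take square root: d = √(0.8216) ≈ 0.9064.

d(x, mu) = √(0.8216) ≈ 0.9064


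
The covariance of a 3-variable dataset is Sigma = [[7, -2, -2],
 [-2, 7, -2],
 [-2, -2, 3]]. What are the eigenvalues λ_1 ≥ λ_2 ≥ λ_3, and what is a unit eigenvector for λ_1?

Step 1 — characteristic polynomial p(λ) = det(λI - Sigma) = λ³ - tr·λ² + c_1·λ - det, where tr = trace, c_1 = sum of the principal 2×2 minors, det = det(Sigma):
  tr = 7 + 7 + 3 = 17,
  c_1 = (7·7 - (-2)²) + (7·3 - (-2)²) + (7·3 - (-2)²) = 45 + 17 + 17 = 79,
  det = 7·(7·3 - (-2)²) - (-2)·((-2)·3 - (-2)·(-2)) + (-2)·((-2)·(-2) - 7·(-2)) = 7·(17) - (-2)·(-10) + (-2)·(18) = 63.
  So p(λ) = λ³ - 17λ² + 79λ - 63.
Step 2 — look for an integer root (rational root theorem: any rational root is an integer divisor of 63). Testing λ = 1:
  p(1) = 1 - 17 + 79 - 63 = 0  ✓
  Dividing out (λ - 1): p(λ) = (λ - 1)(λ² - 16λ + 63).
Step 3 — remaining eigenvalues from the quadratic λ² - 16λ + 63 = 0:
  Δ = 16² - 4·63 = 256 - 252 = 4,  λ = (16 ± √4)/2 = (16 ± 2)/2 = 9 or 7.
  Sorted: λ_1 = 9,  λ_2 = 7,  λ_3 = 1  (check: sum = 17 = tr ✓).

Step 4 — unit eigenvector for λ_1 = 9: v spans the null space of (Sigma - λ_1 I), whose rows are
  r_1 = (-2, -2, -2),  r_2 = (-2, -2, -2),  r_3 = (-2, -2, -6).
  v is orthogonal to every row, so take v ∝ r_1 × r_3 = ((-2)·(-6) - (-2)·(-2), (-2)·(-2) - (-2)·(-6), (-2)·(-2) - (-2)·(-2)) = (8, -8, 0).
  Rescale (divide by 8): u = (1, -1, 0).
  ||u|| = √((1)² + (-1)² + (0)²) = √(2) ≈ 1.4142,  v_1 = u/||u|| ≈ (0.7071, -0.7071, 0) (||v_1|| = 1).

λ_1 = 9,  λ_2 = 7,  λ_3 = 1;  v_1 ≈ (0.7071, -0.7071, 0)


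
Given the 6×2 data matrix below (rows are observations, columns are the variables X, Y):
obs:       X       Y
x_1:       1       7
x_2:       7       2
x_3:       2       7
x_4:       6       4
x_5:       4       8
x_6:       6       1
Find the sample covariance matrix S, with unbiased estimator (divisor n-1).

Step 1 — column means:
  mean(X) = (1 + 7 + 2 + 6 + 4 + 6) / 6 = 26/6 = 4.3333
  mean(Y) = (7 + 2 + 7 + 4 + 8 + 1) / 6 = 29/6 = 4.8333

Step 2 — sample covariance S[i,j] = (1/(n-1)) · Σ_k (x_{k,i} - mean_i) · (x_{k,j} - mean_j), with n-1 = 5.
  S[X,X] = ((-3.3333)·(-3.3333) + (2.6667)·(2.6667) + (-2.3333)·(-2.3333) + (1.6667)·(1.6667) + (-0.3333)·(-0.3333) + (1.6667)·(1.6667)) / 5 = 29.3333/5 = 5.8667
  S[X,Y] = ((-3.3333)·(2.1667) + (2.6667)·(-2.8333) + (-2.3333)·(2.1667) + (1.6667)·(-0.8333) + (-0.3333)·(3.1667) + (1.6667)·(-3.8333)) / 5 = -28.6667/5 = -5.7333
  S[Y,Y] = ((2.1667)·(2.1667) + (-2.8333)·(-2.8333) + (2.1667)·(2.1667) + (-0.8333)·(-0.8333) + (3.1667)·(3.1667) + (-3.8333)·(-3.8333)) / 5 = 42.8333/5 = 8.5667

S is symmetric (S[j,i] = S[i,j]). Assembling:

S = [[5.8667, -5.7333],
 [-5.7333, 8.5667]]


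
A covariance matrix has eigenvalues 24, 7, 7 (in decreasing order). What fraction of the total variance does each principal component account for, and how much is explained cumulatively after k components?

Step 1 — total variance = trace(Sigma) = Σ λ_i = 24 + 7 + 7 = 38.

Step 2 — fraction explained by component i = λ_i / Σ λ:
  PC1: 24/38 = 0.6316
  PC2: 7/38 = 0.1842
  PC3: 7/38 = 0.1842

Step 3 — cumulative fraction after k components = (λ_1 + ... + λ_k) / Σ λ:
  k = 1: 24/38 = 0.6316
  k = 2: (24 + 7)/38 = 31/38 = 0.8158
  k = 3: (24 + 7 + 7)/38 = 38/38 = 1

Summary (fraction, with percent):

explained: PC1 0.6316 (63.16%), PC2 0.1842 (18.42%), PC3 0.1842 (18.42%);  cumulative: 0.6316, 0.8158, 1


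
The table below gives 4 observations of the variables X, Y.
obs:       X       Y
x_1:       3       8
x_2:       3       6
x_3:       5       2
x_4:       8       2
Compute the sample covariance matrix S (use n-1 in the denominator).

Step 1 — column means:
  mean(X) = (3 + 3 + 5 + 8) / 4 = 19/4 = 4.75
  mean(Y) = (8 + 6 + 2 + 2) / 4 = 18/4 = 4.5

Step 2 — sample covariance S[i,j] = (1/(n-1)) · Σ_k (x_{k,i} - mean_i) · (x_{k,j} - mean_j), with n-1 = 3.
  S[X,X] = ((-1.75)·(-1.75) + (-1.75)·(-1.75) + (0.25)·(0.25) + (3.25)·(3.25)) / 3 = 16.75/3 = 5.5833
  S[X,Y] = ((-1.75)·(3.5) + (-1.75)·(1.5) + (0.25)·(-2.5) + (3.25)·(-2.5)) / 3 = -17.5/3 = -5.8333
  S[Y,Y] = ((3.5)·(3.5) + (1.5)·(1.5) + (-2.5)·(-2.5) + (-2.5)·(-2.5)) / 3 = 27/3 = 9

S is symmetric (S[j,i] = S[i,j]). Assembling:

S = [[5.5833, -5.8333],
 [-5.8333, 9]]


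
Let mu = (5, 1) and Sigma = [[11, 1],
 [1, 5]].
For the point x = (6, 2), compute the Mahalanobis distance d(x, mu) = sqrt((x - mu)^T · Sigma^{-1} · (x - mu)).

Step 1 — centre the observation: (x - mu) = (1, 1).

Step 2 — invert Sigma. det(Sigma) = 11·5 - (1)² = 54.
  Sigma^{-1} = (1/det) · [[d, -b], [-b, a]] = [[0.0926, -0.0185],
 [-0.0185, 0.2037]].

Step 3 — form the quadratic (x - mu)^T · Sigma^{-1} · (x - mu):
  Sigma^{-1} · (x - mu) = (0.0741, 0.1852).
  (x - mu)^T · [Sigma^{-1} · (x - mu)] = (1)·(0.0741) + (1)·(0.1852) = 0.2593.

Step 4 — take square root: d = √(0.2593) ≈ 0.5092.

d(x, mu) = √(0.2593) ≈ 0.5092


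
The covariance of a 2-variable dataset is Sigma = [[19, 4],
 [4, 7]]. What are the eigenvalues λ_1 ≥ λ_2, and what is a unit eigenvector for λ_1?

Step 1 — characteristic polynomial of 2×2 Sigma:
  det(Sigma - λI) = λ² - trace · λ + det = 0.
  trace = 19 + 7 = 26, det = 19·7 - (4)² = 117.
Step 2 — discriminant:
  Δ = trace² - 4·det = 676 - 468 = 208.
Step 3 — eigenvalues:
  λ = (trace ± √Δ)/2 = (26 ± 14.4222)/2,
  λ_1 = 20.2111,  λ_2 = 5.7889.

Step 4 — unit eigenvector for λ_1: solve (Sigma - λ_1 I)v = 0. First row:
  (19 - 20.2111)·v_x + (4)·v_y = 0, i.e. (-1.2111)·v_x + (4)·v_y = 0,
  so v ∝ (b, λ_1 - a) = (4, 1.2111) = u.
  ||u|| = √((4)² + (1.2111)²) = √(17.4668) ≈ 4.1793,
  v_1 = u/||u|| ≈ (0.9571, 0.2898) (||v_1|| = 1).

λ_1 = 20.2111,  λ_2 = 5.7889;  v_1 ≈ (0.9571, 0.2898)


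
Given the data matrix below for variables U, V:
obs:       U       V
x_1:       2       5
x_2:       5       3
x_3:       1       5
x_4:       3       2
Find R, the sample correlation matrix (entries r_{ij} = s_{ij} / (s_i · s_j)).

Step 1 — column means:
  mean(U) = (2 + 5 + 1 + 3) / 4 = 11/4 = 2.75
  mean(V) = (5 + 3 + 5 + 2) / 4 = 15/4 = 3.75

Step 2 — sample variances and covariances s[i,j] = (1/(n-1)) · Σ_k (x_{k,i} - mean_i) · (x_{k,j} - mean_j), with n-1 = 3:
  s[U,U] = ((-0.75)·(-0.75) + (2.25)·(2.25) + (-1.75)·(-1.75) + (0.25)·(0.25)) / 3 = 8.75/3 = 2.9167
  s[U,V] = ((-0.75)·(1.25) + (2.25)·(-0.75) + (-1.75)·(1.25) + (0.25)·(-1.75)) / 3 = -5.25/3 = -1.75
  s[V,V] = ((1.25)·(1.25) + (-0.75)·(-0.75) + (1.25)·(1.25) + (-1.75)·(-1.75)) / 3 = 6.75/3 = 2.25
  Sample standard deviations s_i = √(s[i,i]):
  s(U) = √(2.9167) = 1.7078
  s(V) = √(2.25) = 1.5

Step 3 — r_{ij} = s_{ij} / (s_i · s_j):
  r[U,U] = 1 (diagonal).
  r[U,V] = -1.75 / (1.7078 · 1.5) = -1.75 / 2.5617 = -0.6831
  r[V,V] = 1 (diagonal).

R is symmetric with unit diagonal. Assembling:

R = [[1, -0.6831],
 [-0.6831, 1]]


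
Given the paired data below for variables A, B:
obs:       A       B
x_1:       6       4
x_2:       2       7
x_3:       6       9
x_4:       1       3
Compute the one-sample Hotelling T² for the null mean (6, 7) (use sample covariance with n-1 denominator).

Step 1 — sample mean vector:
  mean(A) = (6 + 2 + 6 + 1) / 4 = 15/4 = 3.75
  mean(B) = (4 + 7 + 9 + 3) / 4 = 23/4 = 5.75
  x̄ = (3.75, 5.75),  deviation x̄ - mu_0 = (3.75, 5.75) - (6, 7) = (-2.25, -1.25).

Step 2 — sample covariance matrix, S[i,j] = (1/(n-1)) · Σ_k (x_{k,i} - mean_i) · (x_{k,j} - mean_j), divisor n-1 = 3:
  S[A,A] = ((2.25)·(2.25) + (-1.75)·(-1.75) + (2.25)·(2.25) + (-2.75)·(-2.75)) / 3 = 20.75/3 = 6.9167
  S[A,B] = ((2.25)·(-1.75) + (-1.75)·(1.25) + (2.25)·(3.25) + (-2.75)·(-2.75)) / 3 = 8.75/3 = 2.9167
  S[B,B] = ((-1.75)·(-1.75) + (1.25)·(1.25) + (3.25)·(3.25) + (-2.75)·(-2.75)) / 3 = 22.75/3 = 7.5833
  S = [[6.9167, 2.9167],
 [2.9167, 7.5833]].

Step 3 — invert S. det(S) = 6.9167·7.5833 - (2.9167)² = 43.9444.
  S^{-1} = (1/det) · [[d, -b], [-b, a]] = [[0.1726, -0.0664],
 [-0.0664, 0.1574]].

Step 4 — quadratic form (x̄ - mu_0)^T · S^{-1} · (x̄ - mu_0):
  S^{-1} · (x̄ - mu_0) = (-0.3053, -0.0474),
  (x̄ - mu_0)^T · [...] = (-2.25)·(-0.3053) + (-1.25)·(-0.0474) = 0.7462.

Step 5 — scale by n: T² = 4 · 0.7462 = 2.9848.

T² ≈ 2.9848


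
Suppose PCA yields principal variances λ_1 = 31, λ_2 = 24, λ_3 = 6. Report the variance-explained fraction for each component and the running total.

Step 1 — total variance = trace(Sigma) = Σ λ_i = 31 + 24 + 6 = 61.

Step 2 — fraction explained by component i = λ_i / Σ λ:
  PC1: 31/61 = 0.5082
  PC2: 24/61 = 0.3934
  PC3: 6/61 = 0.0984

Step 3 — cumulative fraction after k components = (λ_1 + ... + λ_k) / Σ λ:
  k = 1: 31/61 = 0.5082
  k = 2: (31 + 24)/61 = 55/61 = 0.9016
  k = 3: (31 + 24 + 6)/61 = 61/61 = 1

Summary (fraction, with percent):

explained: PC1 0.5082 (50.82%), PC2 0.3934 (39.34%), PC3 0.0984 (9.84%);  cumulative: 0.5082, 0.9016, 1


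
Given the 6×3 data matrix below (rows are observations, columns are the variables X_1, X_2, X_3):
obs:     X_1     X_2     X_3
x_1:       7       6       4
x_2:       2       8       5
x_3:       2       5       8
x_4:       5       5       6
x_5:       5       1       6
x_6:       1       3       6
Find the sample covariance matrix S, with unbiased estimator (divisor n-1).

Step 1 — column means:
  mean(X_1) = (7 + 2 + 2 + 5 + 5 + 1) / 6 = 22/6 = 3.6667
  mean(X_2) = (6 + 8 + 5 + 5 + 1 + 3) / 6 = 28/6 = 4.6667
  mean(X_3) = (4 + 5 + 8 + 6 + 6 + 6) / 6 = 35/6 = 5.8333

Step 2 — sample covariance S[i,j] = (1/(n-1)) · Σ_k (x_{k,i} - mean_i) · (x_{k,j} - mean_j), with n-1 = 5.
  S[X_1,X_1] = ((3.3333)·(3.3333) + (-1.6667)·(-1.6667) + (-1.6667)·(-1.6667) + (1.3333)·(1.3333) + (1.3333)·(1.3333) + (-2.6667)·(-2.6667)) / 5 = 27.3333/5 = 5.4667
  S[X_1,X_2] = ((3.3333)·(1.3333) + (-1.6667)·(3.3333) + (-1.6667)·(0.3333) + (1.3333)·(0.3333) + (1.3333)·(-3.6667) + (-2.6667)·(-1.6667)) / 5 = -1.6667/5 = -0.3333
  S[X_1,X_3] = ((3.3333)·(-1.8333) + (-1.6667)·(-0.8333) + (-1.6667)·(2.1667) + (1.3333)·(0.1667) + (1.3333)·(0.1667) + (-2.6667)·(0.1667)) / 5 = -8.3333/5 = -1.6667
  S[X_2,X_2] = ((1.3333)·(1.3333) + (3.3333)·(3.3333) + (0.3333)·(0.3333) + (0.3333)·(0.3333) + (-3.6667)·(-3.6667) + (-1.6667)·(-1.6667)) / 5 = 29.3333/5 = 5.8667
  S[X_2,X_3] = ((1.3333)·(-1.8333) + (3.3333)·(-0.8333) + (0.3333)·(2.1667) + (0.3333)·(0.1667) + (-3.6667)·(0.1667) + (-1.6667)·(0.1667)) / 5 = -5.3333/5 = -1.0667
  S[X_3,X_3] = ((-1.8333)·(-1.8333) + (-0.8333)·(-0.8333) + (2.1667)·(2.1667) + (0.1667)·(0.1667) + (0.1667)·(0.1667) + (0.1667)·(0.1667)) / 5 = 8.8333/5 = 1.7667

S is symmetric (S[j,i] = S[i,j]). Assembling:

S = [[5.4667, -0.3333, -1.6667],
 [-0.3333, 5.8667, -1.0667],
 [-1.6667, -1.0667, 1.7667]]


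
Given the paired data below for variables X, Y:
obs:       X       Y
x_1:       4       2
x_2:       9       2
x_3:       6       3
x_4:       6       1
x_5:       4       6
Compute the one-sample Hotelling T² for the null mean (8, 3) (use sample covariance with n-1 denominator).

Step 1 — sample mean vector:
  mean(X) = (4 + 9 + 6 + 6 + 4) / 5 = 29/5 = 5.8
  mean(Y) = (2 + 2 + 3 + 1 + 6) / 5 = 14/5 = 2.8
  x̄ = (5.8, 2.8),  deviation x̄ - mu_0 = (5.8, 2.8) - (8, 3) = (-2.2, -0.2).

Step 2 — sample covariance matrix, S[i,j] = (1/(n-1)) · Σ_k (x_{k,i} - mean_i) · (x_{k,j} - mean_j), divisor n-1 = 4:
  S[X,X] = ((-1.8)·(-1.8) + (3.2)·(3.2) + (0.2)·(0.2) + (0.2)·(0.2) + (-1.8)·(-1.8)) / 4 = 16.8/4 = 4.2
  S[X,Y] = ((-1.8)·(-0.8) + (3.2)·(-0.8) + (0.2)·(0.2) + (0.2)·(-1.8) + (-1.8)·(3.2)) / 4 = -7.2/4 = -1.8
  S[Y,Y] = ((-0.8)·(-0.8) + (-0.8)·(-0.8) + (0.2)·(0.2) + (-1.8)·(-1.8) + (3.2)·(3.2)) / 4 = 14.8/4 = 3.7
  S = [[4.2, -1.8],
 [-1.8, 3.7]].

Step 3 — invert S. det(S) = 4.2·3.7 - (-1.8)² = 12.3.
  S^{-1} = (1/det) · [[d, -b], [-b, a]] = [[0.3008, 0.1463],
 [0.1463, 0.3415]].

Step 4 — quadratic form (x̄ - mu_0)^T · S^{-1} · (x̄ - mu_0):
  S^{-1} · (x̄ - mu_0) = (-0.6911, -0.3902),
  (x̄ - mu_0)^T · [...] = (-2.2)·(-0.6911) + (-0.2)·(-0.3902) = 1.5984.

Step 5 — scale by n: T² = 5 · 1.5984 = 7.9919.

T² ≈ 7.9919


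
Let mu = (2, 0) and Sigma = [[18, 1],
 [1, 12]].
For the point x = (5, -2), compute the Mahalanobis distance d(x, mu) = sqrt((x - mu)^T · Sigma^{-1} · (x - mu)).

Step 1 — centre the observation: (x - mu) = (3, -2).

Step 2 — invert Sigma. det(Sigma) = 18·12 - (1)² = 215.
  Sigma^{-1} = (1/det) · [[d, -b], [-b, a]] = [[0.0558, -0.0047],
 [-0.0047, 0.0837]].

Step 3 — form the quadratic (x - mu)^T · Sigma^{-1} · (x - mu):
  Sigma^{-1} · (x - mu) = (0.1767, -0.1814).
  (x - mu)^T · [Sigma^{-1} · (x - mu)] = (3)·(0.1767) + (-2)·(-0.1814) = 0.893.

Step 4 — take square root: d = √(0.893) ≈ 0.945.

d(x, mu) = √(0.893) ≈ 0.945


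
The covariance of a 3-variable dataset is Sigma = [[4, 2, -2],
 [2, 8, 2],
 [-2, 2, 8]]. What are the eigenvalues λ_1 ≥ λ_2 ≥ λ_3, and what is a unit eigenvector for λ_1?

Step 1 — characteristic polynomial p(λ) = det(λI - Sigma) = λ³ - tr·λ² + c_1·λ - det, where tr = trace, c_1 = sum of the principal 2×2 minors, det = det(Sigma):
  tr = 4 + 8 + 8 = 20,
  c_1 = (4·8 - (2)²) + (4·8 - (-2)²) + (8·8 - (2)²) = 28 + 28 + 60 = 116,
  det = 4·(8·8 - (2)²) - (2)·((2)·8 - (2)·(-2)) + (-2)·((2)·(2) - 8·(-2)) = 4·(60) - (2)·(20) + (-2)·(20) = 160.
  So p(λ) = λ³ - 20λ² + 116λ - 160.
Step 2 — look for an integer root (rational root theorem: any rational root is an integer divisor of 160). Testing λ = 2:
  p(2) = 8 - 80 + 232 - 160 = 0  ✓
  Dividing out (λ - 2): p(λ) = (λ - 2)(λ² - 18λ + 80).
Step 3 — remaining eigenvalues from the quadratic λ² - 18λ + 80 = 0:
  Δ = 18² - 4·80 = 324 - 320 = 4,  λ = (18 ± √4)/2 = (18 ± 2)/2 = 10 or 8.
  Sorted: λ_1 = 10,  λ_2 = 8,  λ_3 = 2  (check: sum = 20 = tr ✓).

Step 4 — unit eigenvector for λ_1 = 10: v spans the null space of (Sigma - λ_1 I), whose rows are
  r_1 = (-6, 2, -2),  r_2 = (2, -2, 2),  r_3 = (-2, 2, -2).
  v is orthogonal to every row, so take v ∝ r_1 × r_2 = ((2)·(2) - (-2)·(-2), (-2)·(2) - (-6)·(2), (-6)·(-2) - (2)·(2)) = (0, 8, 8).
  Rescale (divide by 8): u = (0, 1, 1).
  ||u|| = √((0)² + (1)² + (1)²) = √(2) ≈ 1.4142,  v_1 = u/||u|| ≈ (0, 0.7071, 0.7071) (||v_1|| = 1).

λ_1 = 10,  λ_2 = 8,  λ_3 = 2;  v_1 ≈ (0, 0.7071, 0.7071)
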